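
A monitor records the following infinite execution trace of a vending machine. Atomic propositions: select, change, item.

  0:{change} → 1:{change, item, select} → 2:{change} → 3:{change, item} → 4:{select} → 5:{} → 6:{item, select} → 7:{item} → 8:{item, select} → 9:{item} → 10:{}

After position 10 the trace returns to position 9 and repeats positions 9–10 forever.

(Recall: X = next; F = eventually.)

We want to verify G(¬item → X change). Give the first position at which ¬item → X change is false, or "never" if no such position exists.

Check ¬item → X change at each position in order: 0 ✓, 1 ✓, 2 ✓, 3 ✓.
At position 4 the labels are {select} and the next position 5 has {}, so ¬item → X change is false there. This is the first violation.

4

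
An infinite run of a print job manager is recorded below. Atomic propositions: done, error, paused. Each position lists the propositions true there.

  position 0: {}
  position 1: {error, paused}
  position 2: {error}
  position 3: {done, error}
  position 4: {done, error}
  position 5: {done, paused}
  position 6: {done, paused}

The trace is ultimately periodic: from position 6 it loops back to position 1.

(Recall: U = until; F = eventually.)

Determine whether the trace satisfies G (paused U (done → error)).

Yes

paused U (done → error) holds at every position 0..6, and those are all positions ever visited, so G (paused U (done → error)) holds.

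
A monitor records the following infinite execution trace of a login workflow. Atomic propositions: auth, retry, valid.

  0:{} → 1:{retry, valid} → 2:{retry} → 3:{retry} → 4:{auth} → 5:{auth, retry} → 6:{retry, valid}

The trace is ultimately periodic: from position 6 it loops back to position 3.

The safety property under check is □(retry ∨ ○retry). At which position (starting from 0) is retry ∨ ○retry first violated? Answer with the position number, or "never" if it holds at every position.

never

retry ∨ ○retry holds at every position 0..6, and those are all the positions the trace ever visits, so the invariant □(retry ∨ ○retry) is never violated.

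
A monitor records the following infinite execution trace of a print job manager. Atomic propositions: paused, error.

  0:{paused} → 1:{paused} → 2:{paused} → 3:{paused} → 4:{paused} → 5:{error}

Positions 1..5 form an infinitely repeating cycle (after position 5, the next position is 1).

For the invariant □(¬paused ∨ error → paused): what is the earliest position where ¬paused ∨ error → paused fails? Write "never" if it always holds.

Check ¬paused ∨ error → paused at each position in order: 0 ✓, 1 ✓, 2 ✓, 3 ✓, 4 ✓.
At position 5 the labels are {error}, so ¬paused ∨ error → paused is false there. This is the first violation.

5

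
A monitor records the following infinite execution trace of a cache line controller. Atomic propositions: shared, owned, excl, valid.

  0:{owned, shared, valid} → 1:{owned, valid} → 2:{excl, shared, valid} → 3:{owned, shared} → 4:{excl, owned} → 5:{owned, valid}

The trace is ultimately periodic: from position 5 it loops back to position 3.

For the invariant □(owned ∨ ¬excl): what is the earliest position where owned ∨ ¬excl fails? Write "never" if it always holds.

Check owned ∨ ¬excl at each position in order: 0 ✓, 1 ✓.
At position 2 the labels are {excl, shared, valid}, so owned ∨ ¬excl is false there. This is the first violation.

2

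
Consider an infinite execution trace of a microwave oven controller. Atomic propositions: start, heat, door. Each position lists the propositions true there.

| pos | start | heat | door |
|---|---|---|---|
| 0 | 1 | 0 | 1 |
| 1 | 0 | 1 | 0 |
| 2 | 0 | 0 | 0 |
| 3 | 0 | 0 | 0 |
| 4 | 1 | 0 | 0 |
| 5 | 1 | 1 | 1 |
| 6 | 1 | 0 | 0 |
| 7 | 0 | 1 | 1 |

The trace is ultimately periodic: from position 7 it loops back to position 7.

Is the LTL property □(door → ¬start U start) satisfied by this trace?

No

door → ¬start U start must hold at every position from 0 onward. It fails at position 7, so □(door → ¬start U start) is false.
Positions where door holds: 0, 5, 7.
Check ¬start U start at each: 0→ok, 5→ok, 7→fails.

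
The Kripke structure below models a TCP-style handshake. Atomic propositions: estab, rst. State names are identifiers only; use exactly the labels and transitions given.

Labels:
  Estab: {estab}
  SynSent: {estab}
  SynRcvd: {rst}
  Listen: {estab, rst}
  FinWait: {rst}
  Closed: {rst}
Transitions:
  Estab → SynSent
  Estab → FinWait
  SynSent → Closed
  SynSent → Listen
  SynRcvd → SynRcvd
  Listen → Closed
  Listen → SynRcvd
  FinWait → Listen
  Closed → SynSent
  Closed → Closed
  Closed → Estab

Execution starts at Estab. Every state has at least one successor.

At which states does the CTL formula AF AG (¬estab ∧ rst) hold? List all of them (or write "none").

States satisfying AG (¬estab ∧ rst): {SynRcvd}.
States satisfying AF AG (¬estab ∧ rst): {SynRcvd}.

{SynRcvd}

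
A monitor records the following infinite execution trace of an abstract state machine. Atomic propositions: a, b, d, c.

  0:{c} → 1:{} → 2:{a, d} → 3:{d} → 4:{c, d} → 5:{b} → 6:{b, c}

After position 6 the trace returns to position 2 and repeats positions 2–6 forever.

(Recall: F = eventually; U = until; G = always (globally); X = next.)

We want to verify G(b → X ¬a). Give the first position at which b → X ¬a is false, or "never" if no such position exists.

6

Check b → X ¬a at each position in order: 0 ✓, 1 ✓, 2 ✓, 3 ✓, 4 ✓, 5 ✓.
At position 6 the labels are {b, c} and the next position 2 has {a, d}, so b → X ¬a is false there. This is the first violation.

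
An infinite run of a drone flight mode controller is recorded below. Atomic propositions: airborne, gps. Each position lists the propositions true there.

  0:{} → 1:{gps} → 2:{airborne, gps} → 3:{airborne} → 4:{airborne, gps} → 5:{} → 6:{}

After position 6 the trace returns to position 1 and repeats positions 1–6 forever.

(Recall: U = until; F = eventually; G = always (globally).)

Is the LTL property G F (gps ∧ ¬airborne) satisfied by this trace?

Holds

F (gps ∧ ¬airborne) holds at every position 0..6, and those are all positions ever visited, so G F (gps ∧ ¬airborne) holds.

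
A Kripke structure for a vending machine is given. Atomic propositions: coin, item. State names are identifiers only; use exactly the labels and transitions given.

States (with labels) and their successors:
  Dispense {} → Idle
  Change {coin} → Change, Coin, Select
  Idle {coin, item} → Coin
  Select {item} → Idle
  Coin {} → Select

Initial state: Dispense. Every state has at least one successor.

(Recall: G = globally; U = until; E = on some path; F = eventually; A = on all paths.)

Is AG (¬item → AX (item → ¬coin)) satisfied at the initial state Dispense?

States satisfying ¬item → AX (item → ¬coin): {Change, Idle, Select, Coin}.
States satisfying AG (¬item → AX (item → ¬coin)): {Change, Idle, Select, Coin}.
Dispense is reachable from Dispense and violates ¬item → AX (item → ¬coin), so AG fails at Dispense.
Dispense ∉ Sat(AG (¬item → AX (item → ¬coin))).

No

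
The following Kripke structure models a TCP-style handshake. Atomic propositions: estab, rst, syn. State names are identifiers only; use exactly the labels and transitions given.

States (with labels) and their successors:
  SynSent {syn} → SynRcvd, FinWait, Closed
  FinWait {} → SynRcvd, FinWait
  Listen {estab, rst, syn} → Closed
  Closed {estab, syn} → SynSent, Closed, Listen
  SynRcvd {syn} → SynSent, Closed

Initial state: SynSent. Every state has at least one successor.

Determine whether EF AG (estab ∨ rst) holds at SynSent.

Violated

States satisfying AG (estab ∨ rst): ∅.
States satisfying EF AG (estab ∨ rst): ∅.
No suitable path/successor from SynSent witnesses the formula.
SynSent ∉ Sat(EF AG (estab ∨ rst)).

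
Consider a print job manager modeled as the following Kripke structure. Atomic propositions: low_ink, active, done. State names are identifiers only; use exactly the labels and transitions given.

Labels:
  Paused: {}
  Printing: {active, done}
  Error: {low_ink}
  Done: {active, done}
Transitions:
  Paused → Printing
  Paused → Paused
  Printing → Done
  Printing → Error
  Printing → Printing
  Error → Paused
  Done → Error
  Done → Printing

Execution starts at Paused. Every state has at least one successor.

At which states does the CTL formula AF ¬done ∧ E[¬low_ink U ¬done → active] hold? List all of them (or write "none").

{Paused}

States satisfying ¬done: {Paused, Error}.
States satisfying AF ¬done: {Paused, Error}.
States satisfying ¬low_ink: {Paused, Printing, Done}.
States satisfying ¬done → active: {Printing, Done}.
States satisfying E[¬low_ink U ¬done → active]: {Paused, Printing, Done}.
States satisfying AF ¬done ∧ E[¬low_ink U ¬done → active]: {Paused}.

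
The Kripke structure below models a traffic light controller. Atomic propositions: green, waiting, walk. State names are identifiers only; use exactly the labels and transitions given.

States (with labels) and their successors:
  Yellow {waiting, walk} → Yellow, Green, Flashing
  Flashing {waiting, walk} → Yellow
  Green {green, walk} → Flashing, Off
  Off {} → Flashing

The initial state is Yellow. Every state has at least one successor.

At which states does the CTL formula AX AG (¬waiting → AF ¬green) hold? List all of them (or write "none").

{Yellow, Flashing, Green, Off}

States satisfying AG (¬waiting → AF ¬green): {Yellow, Flashing, Green, Off}.
States satisfying AX AG (¬waiting → AF ¬green): {Yellow, Flashing, Green, Off}.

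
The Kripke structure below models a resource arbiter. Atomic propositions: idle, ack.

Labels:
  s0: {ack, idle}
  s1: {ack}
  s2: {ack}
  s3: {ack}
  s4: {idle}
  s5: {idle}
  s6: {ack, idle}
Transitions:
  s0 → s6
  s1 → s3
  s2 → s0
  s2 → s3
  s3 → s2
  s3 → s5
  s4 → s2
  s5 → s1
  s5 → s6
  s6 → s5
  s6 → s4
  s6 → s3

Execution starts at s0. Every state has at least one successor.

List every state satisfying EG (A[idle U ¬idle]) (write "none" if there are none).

States satisfying A[idle U ¬idle]: {s1, s2, s3, s4}.
States satisfying EG (A[idle U ¬idle]): {s1, s2, s3, s4}.

{s1, s2, s3, s4}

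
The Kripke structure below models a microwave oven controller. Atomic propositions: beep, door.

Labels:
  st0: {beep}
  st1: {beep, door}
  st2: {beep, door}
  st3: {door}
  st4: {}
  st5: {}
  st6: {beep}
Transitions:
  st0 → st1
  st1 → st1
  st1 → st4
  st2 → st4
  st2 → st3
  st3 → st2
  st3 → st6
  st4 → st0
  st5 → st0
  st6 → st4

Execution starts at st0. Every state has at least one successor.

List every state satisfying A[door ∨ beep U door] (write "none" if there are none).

States satisfying door ∨ beep: {st0, st1, st2, st3, st6}.
States satisfying door: {st1, st2, st3}.
States satisfying A[door ∨ beep U door]: {st0, st1, st2, st3}.

{st0, st1, st2, st3}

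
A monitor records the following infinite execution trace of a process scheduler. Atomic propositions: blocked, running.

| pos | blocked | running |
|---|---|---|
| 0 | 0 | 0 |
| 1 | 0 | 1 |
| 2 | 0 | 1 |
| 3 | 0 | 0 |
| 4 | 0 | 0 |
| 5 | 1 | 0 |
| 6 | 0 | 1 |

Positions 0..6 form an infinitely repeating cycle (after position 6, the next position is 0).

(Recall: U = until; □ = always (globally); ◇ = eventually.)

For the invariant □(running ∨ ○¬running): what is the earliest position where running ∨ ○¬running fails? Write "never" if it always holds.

0

At position 0 the labels are {} and the next position 1 has {running}, so running ∨ ○¬running is false there. This is the first violation.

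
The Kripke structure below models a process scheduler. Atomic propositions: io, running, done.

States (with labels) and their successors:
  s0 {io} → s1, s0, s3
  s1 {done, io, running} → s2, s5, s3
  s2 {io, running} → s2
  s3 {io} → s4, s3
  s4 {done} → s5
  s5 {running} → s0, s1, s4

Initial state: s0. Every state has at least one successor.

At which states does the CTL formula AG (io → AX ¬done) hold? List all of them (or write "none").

{s2}

States satisfying io → AX ¬done: {s1, s2, s4, s5}.
States satisfying AG (io → AX ¬done): {s2}.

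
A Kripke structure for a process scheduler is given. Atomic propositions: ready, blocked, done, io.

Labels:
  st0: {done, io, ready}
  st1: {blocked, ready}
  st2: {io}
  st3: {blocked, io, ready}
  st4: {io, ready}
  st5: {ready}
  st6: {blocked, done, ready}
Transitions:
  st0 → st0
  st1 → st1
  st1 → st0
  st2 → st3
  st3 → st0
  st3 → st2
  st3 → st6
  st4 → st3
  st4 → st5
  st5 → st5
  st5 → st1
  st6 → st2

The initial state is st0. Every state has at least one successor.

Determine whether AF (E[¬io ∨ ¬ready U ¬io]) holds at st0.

Violated

States satisfying E[¬io ∨ ¬ready U ¬io]: {st1, st5, st6}.
States satisfying AF (E[¬io ∨ ¬ready U ¬io]): {st1, st5, st6}.
There is a path from st0 along which E[¬io ∨ ¬ready U ¬io] never holds.
st0 ∉ Sat(AF (E[¬io ∨ ¬ready U ¬io])).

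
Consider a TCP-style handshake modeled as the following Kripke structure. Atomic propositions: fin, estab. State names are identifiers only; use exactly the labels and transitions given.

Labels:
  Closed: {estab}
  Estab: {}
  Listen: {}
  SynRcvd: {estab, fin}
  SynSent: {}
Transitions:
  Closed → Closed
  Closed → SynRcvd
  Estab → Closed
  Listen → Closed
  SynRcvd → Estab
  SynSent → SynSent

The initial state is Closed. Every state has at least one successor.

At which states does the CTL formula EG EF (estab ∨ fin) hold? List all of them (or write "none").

States satisfying EF (estab ∨ fin): {Closed, Estab, Listen, SynRcvd}.
States satisfying EG EF (estab ∨ fin): {Closed, Estab, Listen, SynRcvd}.

{Closed, Estab, Listen, SynRcvd}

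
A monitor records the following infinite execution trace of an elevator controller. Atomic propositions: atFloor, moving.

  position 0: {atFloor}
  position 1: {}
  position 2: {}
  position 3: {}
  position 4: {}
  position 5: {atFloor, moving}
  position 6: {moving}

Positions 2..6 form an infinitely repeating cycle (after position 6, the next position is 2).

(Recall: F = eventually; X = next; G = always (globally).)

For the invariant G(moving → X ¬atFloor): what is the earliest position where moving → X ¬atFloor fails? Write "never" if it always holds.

never

moving → X ¬atFloor holds at every position 0..6, and those are all the positions the trace ever visits, so the invariant G(moving → X ¬atFloor) is never violated.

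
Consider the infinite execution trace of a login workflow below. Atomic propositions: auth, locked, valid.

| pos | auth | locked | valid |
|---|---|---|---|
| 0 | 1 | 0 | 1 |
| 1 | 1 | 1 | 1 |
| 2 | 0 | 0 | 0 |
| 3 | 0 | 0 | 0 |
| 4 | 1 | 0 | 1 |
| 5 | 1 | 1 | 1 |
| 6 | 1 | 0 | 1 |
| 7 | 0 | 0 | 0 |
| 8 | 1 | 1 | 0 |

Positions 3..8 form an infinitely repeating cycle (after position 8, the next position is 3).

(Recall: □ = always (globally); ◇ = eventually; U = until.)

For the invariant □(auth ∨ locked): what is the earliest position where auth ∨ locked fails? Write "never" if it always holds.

Check auth ∨ locked at each position in order: 0 ✓, 1 ✓.
At position 2 the labels are {}, so auth ∨ locked is false there. This is the first violation.

2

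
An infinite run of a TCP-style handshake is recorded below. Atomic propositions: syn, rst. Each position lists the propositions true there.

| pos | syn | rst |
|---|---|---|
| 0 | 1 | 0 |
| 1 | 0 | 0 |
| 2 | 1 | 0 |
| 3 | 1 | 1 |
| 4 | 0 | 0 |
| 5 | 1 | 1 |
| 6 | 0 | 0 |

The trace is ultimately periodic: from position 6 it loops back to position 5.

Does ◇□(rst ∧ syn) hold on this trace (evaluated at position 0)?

□(rst ∧ syn) is false at every position 0..6, so it never becomes true and ◇□(rst ∧ syn) fails.

Does not hold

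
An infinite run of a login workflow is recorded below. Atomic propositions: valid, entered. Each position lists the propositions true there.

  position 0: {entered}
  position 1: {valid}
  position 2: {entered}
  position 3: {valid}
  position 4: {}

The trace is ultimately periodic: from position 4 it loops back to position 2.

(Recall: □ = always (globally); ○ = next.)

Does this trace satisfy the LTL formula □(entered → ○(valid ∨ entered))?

Holds

entered → ○(valid ∨ entered) holds at every position 0..4, and those are all positions ever visited, so □(entered → ○(valid ∨ entered)) holds.
Positions where entered holds: 0, 2.
Check ○(valid ∨ entered) at each: 0→ok, 2→ok.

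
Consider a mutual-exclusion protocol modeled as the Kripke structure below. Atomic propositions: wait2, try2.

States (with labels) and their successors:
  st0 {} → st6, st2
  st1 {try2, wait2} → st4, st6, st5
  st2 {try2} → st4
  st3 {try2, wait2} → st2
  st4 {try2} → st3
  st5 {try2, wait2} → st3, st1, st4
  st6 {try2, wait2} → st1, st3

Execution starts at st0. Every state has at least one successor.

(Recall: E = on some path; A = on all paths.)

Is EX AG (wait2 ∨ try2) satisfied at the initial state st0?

Yes

States satisfying AG (wait2 ∨ try2): {st1, st2, st3, st4, st5, st6}.
States satisfying EX AG (wait2 ∨ try2): {st0, st1, st2, st3, st4, st5, st6}.
st0 ∈ Sat(EX AG (wait2 ∨ try2)).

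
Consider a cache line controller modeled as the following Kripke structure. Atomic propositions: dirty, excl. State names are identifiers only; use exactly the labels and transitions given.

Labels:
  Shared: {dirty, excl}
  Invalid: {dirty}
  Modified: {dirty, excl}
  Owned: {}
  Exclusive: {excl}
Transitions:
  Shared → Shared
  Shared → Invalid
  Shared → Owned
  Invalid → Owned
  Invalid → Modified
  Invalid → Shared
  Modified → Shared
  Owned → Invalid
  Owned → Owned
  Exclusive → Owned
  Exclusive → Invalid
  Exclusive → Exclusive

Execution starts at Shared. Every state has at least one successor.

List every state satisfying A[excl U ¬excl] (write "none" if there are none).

{Invalid, Owned}

States satisfying excl: {Shared, Modified, Exclusive}.
States satisfying ¬excl: {Invalid, Owned}.
States satisfying A[excl U ¬excl]: {Invalid, Owned}.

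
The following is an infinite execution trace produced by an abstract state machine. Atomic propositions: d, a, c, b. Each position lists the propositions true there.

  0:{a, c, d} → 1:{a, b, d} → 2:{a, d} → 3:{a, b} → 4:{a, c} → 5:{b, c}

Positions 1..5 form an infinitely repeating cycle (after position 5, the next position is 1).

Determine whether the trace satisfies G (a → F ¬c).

a → F ¬c holds at every position 0..5, and those are all positions ever visited, so G (a → F ¬c) holds.
Positions where a holds: 0, 1, 2, 3, 4.
Check F ¬c at each: 0→ok, 1→ok, 2→ok, 3→ok, 4→ok.

Satisfied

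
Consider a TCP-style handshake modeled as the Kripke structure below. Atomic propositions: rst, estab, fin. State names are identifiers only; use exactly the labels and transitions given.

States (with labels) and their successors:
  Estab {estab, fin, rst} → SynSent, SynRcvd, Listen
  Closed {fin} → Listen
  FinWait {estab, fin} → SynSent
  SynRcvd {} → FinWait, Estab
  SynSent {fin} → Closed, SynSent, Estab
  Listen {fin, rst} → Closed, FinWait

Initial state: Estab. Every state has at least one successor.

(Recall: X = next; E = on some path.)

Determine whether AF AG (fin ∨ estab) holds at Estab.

States satisfying AG (fin ∨ estab): ∅.
States satisfying AF AG (fin ∨ estab): ∅.
There is a path from Estab along which AG (fin ∨ estab) never holds.
Estab ∉ Sat(AF AG (fin ∨ estab)).

No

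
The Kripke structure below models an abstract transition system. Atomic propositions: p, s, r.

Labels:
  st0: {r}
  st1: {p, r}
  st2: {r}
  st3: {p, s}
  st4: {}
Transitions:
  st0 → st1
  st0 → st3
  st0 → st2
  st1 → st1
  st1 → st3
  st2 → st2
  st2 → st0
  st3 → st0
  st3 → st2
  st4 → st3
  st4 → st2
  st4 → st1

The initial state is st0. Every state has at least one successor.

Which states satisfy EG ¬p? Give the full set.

{st0, st2, st4}

States satisfying ¬p: {st0, st2, st4}.
States satisfying EG ¬p: {st0, st2, st4}.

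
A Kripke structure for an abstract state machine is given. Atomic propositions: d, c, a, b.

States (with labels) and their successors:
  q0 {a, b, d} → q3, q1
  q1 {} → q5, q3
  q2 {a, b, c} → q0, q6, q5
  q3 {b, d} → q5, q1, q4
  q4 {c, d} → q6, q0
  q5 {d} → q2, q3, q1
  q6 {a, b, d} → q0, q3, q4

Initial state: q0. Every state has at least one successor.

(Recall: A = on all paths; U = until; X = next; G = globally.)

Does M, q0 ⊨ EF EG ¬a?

States satisfying EG ¬a: {q1, q3, q5}.
States satisfying EF EG ¬a: {q0, q1, q2, q3, q4, q5, q6}.
Some path from q0 reaches a state where EG ¬a holds.
q0 ∈ Sat(EF EG ¬a).

Yes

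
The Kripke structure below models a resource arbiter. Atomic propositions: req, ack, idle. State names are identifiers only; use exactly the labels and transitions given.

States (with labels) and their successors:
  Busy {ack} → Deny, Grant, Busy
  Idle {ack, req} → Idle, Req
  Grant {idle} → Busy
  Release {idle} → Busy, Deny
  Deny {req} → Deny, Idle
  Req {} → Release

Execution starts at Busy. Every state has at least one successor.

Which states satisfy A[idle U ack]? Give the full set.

States satisfying idle: {Grant, Release}.
States satisfying ack: {Busy, Idle}.
States satisfying A[idle U ack]: {Busy, Idle, Grant}.

{Busy, Idle, Grant}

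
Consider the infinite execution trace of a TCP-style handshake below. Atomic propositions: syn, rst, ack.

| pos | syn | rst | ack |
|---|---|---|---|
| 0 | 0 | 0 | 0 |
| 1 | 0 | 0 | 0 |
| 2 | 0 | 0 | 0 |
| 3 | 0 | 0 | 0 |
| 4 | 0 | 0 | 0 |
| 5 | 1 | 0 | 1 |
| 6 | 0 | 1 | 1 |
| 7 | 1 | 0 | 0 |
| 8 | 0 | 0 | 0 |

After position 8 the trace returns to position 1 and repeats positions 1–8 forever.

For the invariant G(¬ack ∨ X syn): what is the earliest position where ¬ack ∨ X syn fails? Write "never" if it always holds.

5

Check ¬ack ∨ X syn at each position in order: 0 ✓, 1 ✓, 2 ✓, 3 ✓, 4 ✓.
At position 5 the labels are {ack, syn} and the next position 6 has {ack, rst}, so ¬ack ∨ X syn is false there. This is the first violation.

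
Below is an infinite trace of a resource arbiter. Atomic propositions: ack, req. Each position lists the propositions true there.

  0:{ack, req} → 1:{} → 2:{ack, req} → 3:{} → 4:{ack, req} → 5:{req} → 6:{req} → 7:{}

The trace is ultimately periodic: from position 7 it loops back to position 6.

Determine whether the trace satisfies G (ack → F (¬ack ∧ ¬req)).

Yes

ack → F (¬ack ∧ ¬req) holds at every position 0..7, and those are all positions ever visited, so G (ack → F (¬ack ∧ ¬req)) holds.
Positions where ack holds: 0, 2, 4.
Check F (¬ack ∧ ¬req) at each: 0→ok, 2→ok, 4→ok.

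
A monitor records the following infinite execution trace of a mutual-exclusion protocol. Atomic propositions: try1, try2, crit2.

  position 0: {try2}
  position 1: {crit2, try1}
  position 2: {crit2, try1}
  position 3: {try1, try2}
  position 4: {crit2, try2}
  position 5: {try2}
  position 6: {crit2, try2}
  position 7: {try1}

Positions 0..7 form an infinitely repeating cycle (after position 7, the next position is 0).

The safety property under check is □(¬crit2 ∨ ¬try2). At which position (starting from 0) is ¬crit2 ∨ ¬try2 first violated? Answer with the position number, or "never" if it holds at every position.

4

Check ¬crit2 ∨ ¬try2 at each position in order: 0 ✓, 1 ✓, 2 ✓, 3 ✓.
At position 4 the labels are {crit2, try2}, so ¬crit2 ∨ ¬try2 is false there. This is the first violation.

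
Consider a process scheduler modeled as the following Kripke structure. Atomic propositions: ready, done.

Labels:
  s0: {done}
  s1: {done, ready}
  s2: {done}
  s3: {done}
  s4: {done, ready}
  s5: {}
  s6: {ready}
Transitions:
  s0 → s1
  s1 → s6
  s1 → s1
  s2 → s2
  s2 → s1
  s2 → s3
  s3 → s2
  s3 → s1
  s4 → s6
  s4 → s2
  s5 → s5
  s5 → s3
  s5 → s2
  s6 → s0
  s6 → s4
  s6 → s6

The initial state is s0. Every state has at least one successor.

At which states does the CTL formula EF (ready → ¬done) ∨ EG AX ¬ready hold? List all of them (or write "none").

{s0, s1, s2, s3, s4, s5, s6}

States satisfying ready → ¬done: {s0, s2, s3, s5, s6}.
States satisfying EF (ready → ¬done): {s0, s1, s2, s3, s4, s5, s6}.
States satisfying AX ¬ready: {s5}.
States satisfying EG AX ¬ready: {s5}.
States satisfying EF (ready → ¬done) ∨ EG AX ¬ready: {s0, s1, s2, s3, s4, s5, s6}.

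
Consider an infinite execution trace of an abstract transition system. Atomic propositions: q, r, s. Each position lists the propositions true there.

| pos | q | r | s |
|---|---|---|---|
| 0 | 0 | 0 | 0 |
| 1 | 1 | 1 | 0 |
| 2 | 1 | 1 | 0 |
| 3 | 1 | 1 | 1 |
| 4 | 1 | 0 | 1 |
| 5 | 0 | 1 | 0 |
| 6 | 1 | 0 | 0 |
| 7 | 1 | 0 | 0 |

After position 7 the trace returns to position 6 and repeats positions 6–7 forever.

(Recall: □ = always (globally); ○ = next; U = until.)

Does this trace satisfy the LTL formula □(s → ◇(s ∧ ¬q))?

s → ◇(s ∧ ¬q) must hold at every position from 0 onward. It fails at position 3, so □(s → ◇(s ∧ ¬q)) is false.
Positions where s holds: 3, 4.
Check ◇(s ∧ ¬q) at each: 3→fails, 4→fails.

Violated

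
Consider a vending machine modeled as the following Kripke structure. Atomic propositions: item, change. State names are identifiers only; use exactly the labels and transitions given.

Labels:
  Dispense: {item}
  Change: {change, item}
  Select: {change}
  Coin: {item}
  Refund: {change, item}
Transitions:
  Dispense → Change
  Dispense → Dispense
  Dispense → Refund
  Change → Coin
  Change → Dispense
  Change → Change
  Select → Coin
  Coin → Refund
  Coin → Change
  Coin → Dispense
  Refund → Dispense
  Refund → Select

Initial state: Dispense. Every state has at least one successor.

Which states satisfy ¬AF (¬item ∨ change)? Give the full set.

{Dispense, Coin}

States satisfying ¬item ∨ change: {Change, Select, Refund}.
States satisfying AF (¬item ∨ change): {Change, Select, Refund}.
States satisfying ¬AF (¬item ∨ change): {Dispense, Coin}.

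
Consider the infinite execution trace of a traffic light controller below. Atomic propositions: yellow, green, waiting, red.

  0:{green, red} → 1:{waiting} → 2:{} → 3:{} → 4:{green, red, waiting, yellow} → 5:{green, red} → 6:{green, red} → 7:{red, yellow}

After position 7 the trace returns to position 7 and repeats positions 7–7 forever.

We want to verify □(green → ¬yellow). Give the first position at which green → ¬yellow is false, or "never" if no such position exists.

4

Check green → ¬yellow at each position in order: 0 ✓, 1 ✓, 2 ✓, 3 ✓.
At position 4 the labels are {green, red, waiting, yellow}, so green → ¬yellow is false there. This is the first violation.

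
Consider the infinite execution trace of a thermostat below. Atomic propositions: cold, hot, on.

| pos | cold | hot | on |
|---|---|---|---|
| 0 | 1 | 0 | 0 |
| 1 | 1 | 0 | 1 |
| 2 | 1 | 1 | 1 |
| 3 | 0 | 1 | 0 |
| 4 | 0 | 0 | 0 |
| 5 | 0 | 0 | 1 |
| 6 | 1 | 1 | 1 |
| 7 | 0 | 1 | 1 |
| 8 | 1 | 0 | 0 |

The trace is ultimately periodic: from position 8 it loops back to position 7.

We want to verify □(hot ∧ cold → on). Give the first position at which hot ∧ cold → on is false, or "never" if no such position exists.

hot ∧ cold → on holds at every position 0..8, and those are all the positions the trace ever visits, so the invariant □(hot ∧ cold → on) is never violated.

never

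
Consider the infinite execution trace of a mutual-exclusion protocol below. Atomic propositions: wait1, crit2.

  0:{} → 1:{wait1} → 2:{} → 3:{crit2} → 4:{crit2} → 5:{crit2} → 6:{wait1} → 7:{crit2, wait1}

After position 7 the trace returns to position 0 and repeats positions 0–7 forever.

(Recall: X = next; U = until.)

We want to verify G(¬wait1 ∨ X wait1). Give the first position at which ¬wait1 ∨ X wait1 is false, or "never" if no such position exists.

1

Check ¬wait1 ∨ X wait1 at each position in order: 0 ✓.
At position 1 the labels are {wait1} and the next position 2 has {}, so ¬wait1 ∨ X wait1 is false there. This is the first violation.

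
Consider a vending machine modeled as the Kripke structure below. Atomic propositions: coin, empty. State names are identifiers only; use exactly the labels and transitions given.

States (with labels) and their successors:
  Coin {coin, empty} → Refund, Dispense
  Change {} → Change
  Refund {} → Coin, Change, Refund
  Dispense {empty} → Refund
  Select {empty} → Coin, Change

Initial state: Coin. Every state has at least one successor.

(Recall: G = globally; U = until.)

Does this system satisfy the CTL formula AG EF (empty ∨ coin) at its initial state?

States satisfying EF (empty ∨ coin): {Coin, Refund, Dispense, Select}.
States satisfying AG EF (empty ∨ coin): ∅.
Change is reachable from Coin and violates EF (empty ∨ coin), so AG fails at Coin.
Coin ∉ Sat(AG EF (empty ∨ coin)).

No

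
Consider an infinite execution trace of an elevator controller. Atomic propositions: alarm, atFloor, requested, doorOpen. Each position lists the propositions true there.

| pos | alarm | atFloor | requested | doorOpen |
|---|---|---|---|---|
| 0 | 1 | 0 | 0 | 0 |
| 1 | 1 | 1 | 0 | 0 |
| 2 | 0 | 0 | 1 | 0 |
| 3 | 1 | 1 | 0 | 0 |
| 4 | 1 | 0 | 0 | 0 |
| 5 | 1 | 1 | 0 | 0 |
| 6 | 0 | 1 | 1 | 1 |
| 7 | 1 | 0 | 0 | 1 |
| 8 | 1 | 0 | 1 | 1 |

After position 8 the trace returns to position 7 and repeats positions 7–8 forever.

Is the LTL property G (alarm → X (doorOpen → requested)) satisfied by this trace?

Does not hold

alarm → X (doorOpen → requested) must hold at every position from 0 onward. It fails at position 8, so G (alarm → X (doorOpen → requested)) is false.
Positions where alarm holds: 0, 1, 3, 4, 5, 7, 8.
Check X (doorOpen → requested) at each: 0→ok, 1→ok, 3→ok, 4→ok, 5→ok, 7→ok, 8→fails.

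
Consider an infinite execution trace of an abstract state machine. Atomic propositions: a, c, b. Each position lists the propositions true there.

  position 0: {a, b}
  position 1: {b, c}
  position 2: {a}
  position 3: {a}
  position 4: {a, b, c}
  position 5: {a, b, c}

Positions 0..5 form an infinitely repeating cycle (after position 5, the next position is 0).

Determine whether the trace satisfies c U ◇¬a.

Yes

Walking from position 0: ◇¬a first holds at position 0, and c holds at every earlier position along the way, so c U ◇¬a holds.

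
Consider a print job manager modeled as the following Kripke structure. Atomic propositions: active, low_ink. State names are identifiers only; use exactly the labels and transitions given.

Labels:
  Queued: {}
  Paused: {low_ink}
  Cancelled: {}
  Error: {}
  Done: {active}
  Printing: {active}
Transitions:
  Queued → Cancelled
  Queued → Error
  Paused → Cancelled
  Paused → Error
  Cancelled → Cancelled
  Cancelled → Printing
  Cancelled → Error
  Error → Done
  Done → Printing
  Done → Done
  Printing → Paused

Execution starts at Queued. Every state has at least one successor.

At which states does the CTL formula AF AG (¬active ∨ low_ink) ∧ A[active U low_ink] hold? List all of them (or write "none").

States satisfying AG (¬active ∨ low_ink): ∅.
States satisfying AF AG (¬active ∨ low_ink): ∅.
States satisfying active: {Done, Printing}.
States satisfying low_ink: {Paused}.
States satisfying A[active U low_ink]: {Paused, Printing}.
States satisfying AF AG (¬active ∨ low_ink) ∧ A[active U low_ink]: ∅.

none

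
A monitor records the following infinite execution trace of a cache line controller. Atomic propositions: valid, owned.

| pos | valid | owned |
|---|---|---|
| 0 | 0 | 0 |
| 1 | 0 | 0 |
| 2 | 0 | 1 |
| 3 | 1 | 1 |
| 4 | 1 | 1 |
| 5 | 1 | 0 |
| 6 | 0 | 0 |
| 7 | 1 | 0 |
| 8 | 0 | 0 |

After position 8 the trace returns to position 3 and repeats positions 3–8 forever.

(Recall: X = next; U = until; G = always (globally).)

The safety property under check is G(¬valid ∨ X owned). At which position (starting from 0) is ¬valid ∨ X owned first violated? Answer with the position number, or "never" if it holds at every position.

Check ¬valid ∨ X owned at each position in order: 0 ✓, 1 ✓, 2 ✓, 3 ✓.
At position 4 the labels are {owned, valid} and the next position 5 has {valid}, so ¬valid ∨ X owned is false there. This is the first violation.

4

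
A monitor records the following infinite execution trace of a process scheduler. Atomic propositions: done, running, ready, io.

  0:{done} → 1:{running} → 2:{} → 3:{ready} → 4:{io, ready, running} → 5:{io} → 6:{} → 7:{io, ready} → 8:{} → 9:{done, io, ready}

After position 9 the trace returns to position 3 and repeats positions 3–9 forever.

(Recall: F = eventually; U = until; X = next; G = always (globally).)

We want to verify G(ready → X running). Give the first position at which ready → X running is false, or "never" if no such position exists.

4

Check ready → X running at each position in order: 0 ✓, 1 ✓, 2 ✓, 3 ✓.
At position 4 the labels are {io, ready, running} and the next position 5 has {io}, so ready → X running is false there. This is the first violation.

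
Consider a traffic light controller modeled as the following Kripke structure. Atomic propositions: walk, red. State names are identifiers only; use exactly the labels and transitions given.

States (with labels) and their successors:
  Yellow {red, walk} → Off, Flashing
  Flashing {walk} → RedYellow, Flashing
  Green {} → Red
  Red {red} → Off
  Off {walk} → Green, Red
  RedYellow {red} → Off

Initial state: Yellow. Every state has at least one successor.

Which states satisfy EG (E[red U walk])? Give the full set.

{Yellow, Flashing, Red, Off, RedYellow}

States satisfying E[red U walk]: {Yellow, Flashing, Red, Off, RedYellow}.
States satisfying EG (E[red U walk]): {Yellow, Flashing, Red, Off, RedYellow}.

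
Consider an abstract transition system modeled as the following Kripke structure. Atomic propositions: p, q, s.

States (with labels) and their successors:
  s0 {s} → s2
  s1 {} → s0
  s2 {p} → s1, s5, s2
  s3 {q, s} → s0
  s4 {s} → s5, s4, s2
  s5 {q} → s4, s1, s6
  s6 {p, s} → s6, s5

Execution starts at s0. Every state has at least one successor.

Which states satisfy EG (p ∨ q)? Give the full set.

{s2, s5, s6}

States satisfying p ∨ q: {s2, s3, s5, s6}.
States satisfying EG (p ∨ q): {s2, s5, s6}.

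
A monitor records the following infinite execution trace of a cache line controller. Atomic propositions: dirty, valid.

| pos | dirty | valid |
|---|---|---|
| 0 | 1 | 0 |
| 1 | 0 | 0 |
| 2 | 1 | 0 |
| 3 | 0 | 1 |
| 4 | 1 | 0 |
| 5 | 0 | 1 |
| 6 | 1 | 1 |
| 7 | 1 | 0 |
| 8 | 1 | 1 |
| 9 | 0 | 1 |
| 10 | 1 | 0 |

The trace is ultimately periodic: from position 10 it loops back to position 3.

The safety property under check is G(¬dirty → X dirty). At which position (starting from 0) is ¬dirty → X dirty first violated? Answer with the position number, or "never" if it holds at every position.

never

¬dirty → X dirty holds at every position 0..10, and those are all the positions the trace ever visits, so the invariant G(¬dirty → X dirty) is never violated.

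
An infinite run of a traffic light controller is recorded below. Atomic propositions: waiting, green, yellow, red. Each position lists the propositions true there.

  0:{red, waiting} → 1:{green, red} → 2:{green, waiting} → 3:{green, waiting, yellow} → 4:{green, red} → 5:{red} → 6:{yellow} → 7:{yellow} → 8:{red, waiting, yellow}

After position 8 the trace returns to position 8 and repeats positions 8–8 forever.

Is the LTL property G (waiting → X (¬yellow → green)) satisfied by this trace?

waiting → X (¬yellow → green) holds at every position 0..8, and those are all positions ever visited, so G (waiting → X (¬yellow → green)) holds.
Positions where waiting holds: 0, 2, 3, 8.
Check X (¬yellow → green) at each: 0→ok, 2→ok, 3→ok, 8→ok.

Holds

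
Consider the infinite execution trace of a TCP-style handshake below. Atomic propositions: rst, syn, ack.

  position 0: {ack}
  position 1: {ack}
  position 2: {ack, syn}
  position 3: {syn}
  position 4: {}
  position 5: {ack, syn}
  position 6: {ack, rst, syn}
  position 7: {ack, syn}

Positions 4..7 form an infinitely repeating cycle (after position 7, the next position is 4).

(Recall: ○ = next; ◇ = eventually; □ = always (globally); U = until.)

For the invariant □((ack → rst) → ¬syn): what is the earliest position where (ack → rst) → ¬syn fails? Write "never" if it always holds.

3

Check (ack → rst) → ¬syn at each position in order: 0 ✓, 1 ✓, 2 ✓.
At position 3 the labels are {syn}, so (ack → rst) → ¬syn is false there. This is the first violation.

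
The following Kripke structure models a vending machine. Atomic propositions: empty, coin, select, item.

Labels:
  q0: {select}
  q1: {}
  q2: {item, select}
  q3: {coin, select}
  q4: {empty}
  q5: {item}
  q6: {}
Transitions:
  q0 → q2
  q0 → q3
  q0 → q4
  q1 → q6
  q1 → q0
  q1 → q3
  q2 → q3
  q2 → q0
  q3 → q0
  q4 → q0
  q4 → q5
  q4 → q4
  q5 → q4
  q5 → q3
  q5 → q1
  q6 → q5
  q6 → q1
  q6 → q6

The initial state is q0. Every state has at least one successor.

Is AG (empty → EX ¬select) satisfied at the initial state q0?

Yes

States satisfying empty → EX ¬select: {q0, q1, q2, q3, q4, q5, q6}.
States satisfying AG (empty → EX ¬select): {q0, q1, q2, q3, q4, q5, q6}.
Every state reachable from q0 satisfies empty → EX ¬select.
q0 ∈ Sat(AG (empty → EX ¬select)).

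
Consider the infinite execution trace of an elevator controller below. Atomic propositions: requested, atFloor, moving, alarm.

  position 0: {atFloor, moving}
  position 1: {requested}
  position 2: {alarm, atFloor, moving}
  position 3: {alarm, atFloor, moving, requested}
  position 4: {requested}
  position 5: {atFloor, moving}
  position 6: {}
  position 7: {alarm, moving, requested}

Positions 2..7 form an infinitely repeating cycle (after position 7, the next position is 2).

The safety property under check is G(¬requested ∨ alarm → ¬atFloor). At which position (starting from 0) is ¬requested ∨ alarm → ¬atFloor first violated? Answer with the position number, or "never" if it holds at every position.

At position 0 the labels are {atFloor, moving}, so ¬requested ∨ alarm → ¬atFloor is false there. This is the first violation.

0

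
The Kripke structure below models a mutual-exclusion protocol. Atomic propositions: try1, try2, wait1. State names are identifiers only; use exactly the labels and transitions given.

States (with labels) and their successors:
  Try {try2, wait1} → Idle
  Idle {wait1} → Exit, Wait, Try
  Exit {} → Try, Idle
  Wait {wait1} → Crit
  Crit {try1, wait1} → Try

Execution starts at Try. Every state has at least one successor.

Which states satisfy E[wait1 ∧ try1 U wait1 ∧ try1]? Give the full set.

{Crit}

States satisfying wait1 ∧ try1: {Crit}.
States satisfying E[wait1 ∧ try1 U wait1 ∧ try1]: {Crit}.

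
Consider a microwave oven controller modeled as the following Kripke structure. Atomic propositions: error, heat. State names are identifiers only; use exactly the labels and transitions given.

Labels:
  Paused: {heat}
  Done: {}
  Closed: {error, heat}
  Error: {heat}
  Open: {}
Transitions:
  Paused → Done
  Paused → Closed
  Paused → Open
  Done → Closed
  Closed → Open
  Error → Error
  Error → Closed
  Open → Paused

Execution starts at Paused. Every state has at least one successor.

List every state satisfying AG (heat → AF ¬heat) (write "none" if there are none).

{Paused, Done, Closed, Open}

States satisfying heat → AF ¬heat: {Paused, Done, Closed, Open}.
States satisfying AG (heat → AF ¬heat): {Paused, Done, Closed, Open}.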